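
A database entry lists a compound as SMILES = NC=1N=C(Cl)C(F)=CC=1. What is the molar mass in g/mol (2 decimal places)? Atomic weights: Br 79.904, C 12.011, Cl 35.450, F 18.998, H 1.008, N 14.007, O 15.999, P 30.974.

146.55 g/mol

First, the molecular formula is C5H4ClFN2 (counting implicit H from valence).
  C: 5 × 12.011 = 60.055
  Cl: 1 × 35.450 = 35.450
  F: 1 × 18.998 = 18.998
  H: 4 × 1.008 = 4.032
  N: 2 × 14.007 = 28.014
Sum: 5×12.011 + 1×35.450 + 1×18.998 + 4×1.008 + 2×14.007 = 146.549 → 146.55 g/mol.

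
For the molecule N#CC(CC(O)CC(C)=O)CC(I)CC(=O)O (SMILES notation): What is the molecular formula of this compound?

Walk through each heavy atom and fill implicit hydrogens from standard valence (C 4, N 3, O 2, S 2, halogen 1):
  atom 1: N, bond orders sum to 3 (valence 3) → 0 H
  atom 2: C, bond orders sum to 4 (valence 4) → 0 H
  atom 3: C, bond orders sum to 3 (valence 4) → 1 H
  atom 4: C, bond orders sum to 2 (valence 4) → 2 H
  atom 5: C, bond orders sum to 3 (valence 4) → 1 H
  atom 6: O, bond orders sum to 1 (valence 2) → 1 H
  atom 7: C, bond orders sum to 2 (valence 4) → 2 H
  atom 8: C, bond orders sum to 4 (valence 4) → 0 H
  atom 9: C, bond orders sum to 1 (valence 4) → 3 H
  atom 10: O, bond orders sum to 2 (valence 2) → 0 H
  atom 11: C, bond orders sum to 2 (valence 4) → 2 H
  atom 12: C, bond orders sum to 3 (valence 4) → 1 H
  atom 13: I (halogen, monovalent) → 0 H
  atom 14: C, bond orders sum to 2 (valence 4) → 2 H
  atom 15: C, bond orders sum to 4 (valence 4) → 0 H
  atom 16: O, bond orders sum to 2 (valence 2) → 0 H
  atom 17: O, bond orders sum to 1 (valence 2) → 1 H
Totals → C:11, H:16, I:1, N:1, O:4.

C11H16INO4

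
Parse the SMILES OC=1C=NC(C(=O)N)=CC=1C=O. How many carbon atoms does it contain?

Count every carbon token in the SMILES (each C, including those in ring-closure positions and inside branches).
Carbon count: 7.

7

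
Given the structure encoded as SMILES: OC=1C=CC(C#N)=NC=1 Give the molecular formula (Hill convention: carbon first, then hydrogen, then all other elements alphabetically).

C6H4N2O

Walk through each heavy atom and fill implicit hydrogens from standard valence (C 4, N 3, O 2, S 2, halogen 1):
  atom 1: O, bond orders sum to 1 (valence 2) → 1 H
  atom 2: C, bond orders sum to 4 (valence 4) → 0 H
  atom 3: C, bond orders sum to 3 (valence 4) → 1 H
  atom 4: C, bond orders sum to 3 (valence 4) → 1 H
  atom 5: C, bond orders sum to 4 (valence 4) → 0 H
  atom 6: C, bond orders sum to 4 (valence 4) → 0 H
  atom 7: N, bond orders sum to 3 (valence 3) → 0 H
  atom 8: N, bond orders sum to 3 (valence 3) → 0 H
  atom 9: C, bond orders sum to 3 (valence 4) → 1 H
Totals → C:6, H:4, N:2, O:1.
In Hill order: C6H4N2O.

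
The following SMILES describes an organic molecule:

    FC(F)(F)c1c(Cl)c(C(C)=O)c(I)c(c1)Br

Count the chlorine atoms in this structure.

Scan the SMILES for Cl atoms (remember two-letter symbols like Cl and Br are single atoms).
Chlorine count: 1.

1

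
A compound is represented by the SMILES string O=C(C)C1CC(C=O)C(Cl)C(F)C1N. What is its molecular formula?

Walk through each heavy atom and fill implicit hydrogens from standard valence (C 4, N 3, O 2, S 2, halogen 1):
  atom 1: O, bond orders sum to 2 (valence 2) → 0 H
  atom 2: C, bond orders sum to 4 (valence 4) → 0 H
  atom 3: C, bond orders sum to 1 (valence 4) → 3 H
  atom 4: C, bond orders sum to 3 (valence 4) → 1 H
  atom 5: C, bond orders sum to 2 (valence 4) → 2 H
  atom 6: C, bond orders sum to 3 (valence 4) → 1 H
  atom 7: C, bond orders sum to 3 (valence 4) → 1 H
  atom 8: O, bond orders sum to 2 (valence 2) → 0 H
  atom 9: C, bond orders sum to 3 (valence 4) → 1 H
  atom 10: Cl (halogen, monovalent) → 0 H
  atom 11: C, bond orders sum to 3 (valence 4) → 1 H
  atom 12: F (halogen, monovalent) → 0 H
  atom 13: C, bond orders sum to 3 (valence 4) → 1 H
  atom 14: N, bond orders sum to 1 (valence 3) → 2 H
Totals → C:9, H:13, Cl:1, F:1, N:1, O:2.
In Hill order: C9H13ClFNO2.

C9H13ClFNO2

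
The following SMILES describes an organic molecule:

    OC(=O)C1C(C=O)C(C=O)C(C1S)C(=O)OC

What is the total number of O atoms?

Scan the SMILES for O atoms (remember two-letter symbols like Cl and Br are single atoms).
Oxygen count: 6.

6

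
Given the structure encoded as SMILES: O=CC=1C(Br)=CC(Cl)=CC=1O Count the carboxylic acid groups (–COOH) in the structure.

0

Scan the SMILES for the carboxylic acid motif — none present.
Groups that are present: 1 aldehyde, 1 hydroxyl.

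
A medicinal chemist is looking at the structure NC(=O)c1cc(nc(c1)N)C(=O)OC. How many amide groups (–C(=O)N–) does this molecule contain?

1

The amide motif appears at heavy-atom position 2 in the SMILES.
Other groups present: 1 ester, 1 primary amine.
Amide count: 1.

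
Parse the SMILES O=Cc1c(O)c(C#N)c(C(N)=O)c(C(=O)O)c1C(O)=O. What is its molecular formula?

Walk through each heavy atom and fill implicit hydrogens from standard valence (C 4, N 3, O 2, S 2, halogen 1); for lowercase aromatic atoms, an aromatic c carries 1 H when it has two neighbours and 0 H with three, and aromatic n carries 0 H:
  atom 1: O, bond orders sum to 2 (valence 2) → 0 H
  atom 2: C, bond orders sum to 3 (valence 4) → 1 H
  atom 3: aromatic c, 3 neighbours → 0 H
  atom 4: aromatic c, 3 neighbours → 0 H
  atom 5: O, bond orders sum to 1 (valence 2) → 1 H
  atom 6: aromatic c, 3 neighbours → 0 H
  atom 7: C, bond orders sum to 4 (valence 4) → 0 H
  atom 8: N, bond orders sum to 3 (valence 3) → 0 H
  atom 9: aromatic c, 3 neighbours → 0 H
  atom 10: C, bond orders sum to 4 (valence 4) → 0 H
  atom 11: N, bond orders sum to 1 (valence 3) → 2 H
  atom 12: O, bond orders sum to 2 (valence 2) → 0 H
  atom 13: aromatic c, 3 neighbours → 0 H
  atom 14: C, bond orders sum to 4 (valence 4) → 0 H
  atom 15: O, bond orders sum to 2 (valence 2) → 0 H
  atom 16: O, bond orders sum to 1 (valence 2) → 1 H
  atom 17: aromatic c, 3 neighbours → 0 H
  atom 18: C, bond orders sum to 4 (valence 4) → 0 H
  atom 19: O, bond orders sum to 1 (valence 2) → 1 H
  atom 20: O, bond orders sum to 2 (valence 2) → 0 H
Totals → C:11, H:6, N:2, O:7.
In Hill order: C11H6N2O7.

C11H6N2O7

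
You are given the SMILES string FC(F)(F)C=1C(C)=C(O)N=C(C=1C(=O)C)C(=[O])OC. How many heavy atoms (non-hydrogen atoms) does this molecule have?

Every atom symbol written in the SMILES (organic subset) is one heavy atom; implicit H are not written.
Heavy atoms by element → C:11, F:3, N:1, O:4.
Total: 19.

19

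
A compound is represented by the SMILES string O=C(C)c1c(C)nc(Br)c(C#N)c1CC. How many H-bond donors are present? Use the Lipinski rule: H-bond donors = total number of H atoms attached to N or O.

Donors: find every N or O and count the H atoms it carries.
  atom 1 (O): bond orders sum to 2 → 0 H
  atom 7 (N): bond orders sum to 3 → 0 H
  atom 12 (N): bond orders sum to 3 → 0 H
Lipinski HBD = 0.

0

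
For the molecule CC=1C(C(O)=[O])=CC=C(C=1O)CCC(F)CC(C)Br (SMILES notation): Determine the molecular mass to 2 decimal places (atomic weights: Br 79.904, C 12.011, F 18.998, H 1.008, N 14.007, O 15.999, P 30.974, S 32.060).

333.20 g/mol

First, the molecular formula is C14H18BrFO3 (counting implicit H from valence).
  Br: 1 × 79.904 = 79.904
  C: 14 × 12.011 = 168.154
  F: 1 × 18.998 = 18.998
  H: 18 × 1.008 = 18.144
  O: 3 × 15.999 = 47.997
Sum: 1×79.904 + 14×12.011 + 1×18.998 + 18×1.008 + 3×15.999 = 333.197 → 333.20 g/mol.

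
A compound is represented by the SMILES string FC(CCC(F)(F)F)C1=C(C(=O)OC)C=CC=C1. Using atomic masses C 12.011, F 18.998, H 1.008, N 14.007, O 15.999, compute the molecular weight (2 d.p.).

264.22 g/mol

First, the molecular formula is C12H12F4O2 (counting implicit H from valence).
  C: 12 × 12.011 = 144.132
  F: 4 × 18.998 = 75.992
  H: 12 × 1.008 = 12.096
  O: 2 × 15.999 = 31.998
Sum: 12×12.011 + 4×18.998 + 12×1.008 + 2×15.999 = 264.218 → 264.22 g/mol.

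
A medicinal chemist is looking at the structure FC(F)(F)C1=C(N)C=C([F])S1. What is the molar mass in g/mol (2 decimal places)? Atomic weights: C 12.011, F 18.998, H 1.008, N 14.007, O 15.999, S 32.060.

First, the molecular formula is C5H3F4NS (counting implicit H from valence).
  C: 5 × 12.011 = 60.055
  F: 4 × 18.998 = 75.992
  H: 3 × 1.008 = 3.024
  N: 1 × 14.007 = 14.007
  S: 1 × 32.060 = 32.060
Sum: 5×12.011 + 4×18.998 + 3×1.008 + 1×14.007 + 1×32.060 = 185.138 → 185.14 g/mol.

185.14 g/mol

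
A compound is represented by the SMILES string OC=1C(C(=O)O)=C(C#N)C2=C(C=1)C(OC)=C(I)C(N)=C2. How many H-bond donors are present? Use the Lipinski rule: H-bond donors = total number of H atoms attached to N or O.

Donors: find every N or O and count the H atoms it carries.
  atom 1 (O): bond orders sum to 1 → 1 H
  atom 5 (O): bond orders sum to 2 → 0 H
  atom 6 (O): bond orders sum to 1 → 1 H
  atom 9 (N): bond orders sum to 3 → 0 H
  atom 14 (O): bond orders sum to 2 → 0 H
  atom 19 (N): bond orders sum to 1 → 2 H
Lipinski HBD = 4.

4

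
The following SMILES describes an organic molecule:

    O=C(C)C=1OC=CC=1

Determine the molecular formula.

C6H6O2

Walk through each heavy atom and fill implicit hydrogens from standard valence (C 4, N 3, O 2, S 2, halogen 1):
  atom 1: O, bond orders sum to 2 (valence 2) → 0 H
  atom 2: C, bond orders sum to 4 (valence 4) → 0 H
  atom 3: C, bond orders sum to 1 (valence 4) → 3 H
  atom 4: C, bond orders sum to 4 (valence 4) → 0 H
  atom 5: O, bond orders sum to 2 (valence 2) → 0 H
  atom 6: C, bond orders sum to 3 (valence 4) → 1 H
  atom 7: C, bond orders sum to 3 (valence 4) → 1 H
  atom 8: C, bond orders sum to 3 (valence 4) → 1 H
Totals → C:6, H:6, O:2.
In Hill order: C6H6O2.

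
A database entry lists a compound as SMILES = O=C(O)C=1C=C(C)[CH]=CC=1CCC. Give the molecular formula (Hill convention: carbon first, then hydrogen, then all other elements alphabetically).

C11H14O2

Walk through each heavy atom and fill implicit hydrogens from standard valence (C 4, N 3, O 2, S 2, halogen 1):
  atom 1: O, bond orders sum to 2 (valence 2) → 0 H
  atom 2: C, bond orders sum to 4 (valence 4) → 0 H
  atom 3: O, bond orders sum to 1 (valence 2) → 1 H
  atom 4: C, bond orders sum to 4 (valence 4) → 0 H
  atom 5: C, bond orders sum to 3 (valence 4) → 1 H
  atom 6: C, bond orders sum to 4 (valence 4) → 0 H
  atom 7: C, bond orders sum to 1 (valence 4) → 3 H
  atom 8: C with explicit H count 1
  atom 9: C, bond orders sum to 3 (valence 4) → 1 H
  atom 10: C, bond orders sum to 4 (valence 4) → 0 H
  atom 11: C, bond orders sum to 2 (valence 4) → 2 H
  atom 12: C, bond orders sum to 2 (valence 4) → 2 H
  atom 13: C, bond orders sum to 1 (valence 4) → 3 H
Totals → C:11, H:14, O:2.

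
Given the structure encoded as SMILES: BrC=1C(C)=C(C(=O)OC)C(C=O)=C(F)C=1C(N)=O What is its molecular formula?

Walk through each heavy atom and fill implicit hydrogens from standard valence (C 4, N 3, O 2, S 2, halogen 1):
  atom 1: Br (halogen, monovalent) → 0 H
  atom 2: C, bond orders sum to 4 (valence 4) → 0 H
  atom 3: C, bond orders sum to 4 (valence 4) → 0 H
  atom 4: C, bond orders sum to 1 (valence 4) → 3 H
  atom 5: C, bond orders sum to 4 (valence 4) → 0 H
  atom 6: C, bond orders sum to 4 (valence 4) → 0 H
  atom 7: O, bond orders sum to 2 (valence 2) → 0 H
  atom 8: O, bond orders sum to 2 (valence 2) → 0 H
  atom 9: C, bond orders sum to 1 (valence 4) → 3 H
  atom 10: C, bond orders sum to 4 (valence 4) → 0 H
  atom 11: C, bond orders sum to 3 (valence 4) → 1 H
  atom 12: O, bond orders sum to 2 (valence 2) → 0 H
  atom 13: C, bond orders sum to 4 (valence 4) → 0 H
  atom 14: F (halogen, monovalent) → 0 H
  atom 15: C, bond orders sum to 4 (valence 4) → 0 H
  atom 16: C, bond orders sum to 4 (valence 4) → 0 H
  atom 17: N, bond orders sum to 1 (valence 3) → 2 H
  atom 18: O, bond orders sum to 2 (valence 2) → 0 H
Totals → C:11, H:9, Br:1, F:1, N:1, O:4.

C11H9BrFNO4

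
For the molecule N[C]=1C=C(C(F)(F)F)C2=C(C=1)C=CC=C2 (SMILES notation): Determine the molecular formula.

Walk through each heavy atom and fill implicit hydrogens from standard valence (C 4, N 3, O 2, S 2, halogen 1):
  atom 1: N, bond orders sum to 1 (valence 3) → 2 H
  atom 2: C with explicit H count 0
  atom 3: C, bond orders sum to 3 (valence 4) → 1 H
  atom 4: C, bond orders sum to 4 (valence 4) → 0 H
  atom 5: C, bond orders sum to 4 (valence 4) → 0 H
  atom 6: F (halogen, monovalent) → 0 H
  atom 7: F (halogen, monovalent) → 0 H
  atom 8: F (halogen, monovalent) → 0 H
  atom 9: C, bond orders sum to 4 (valence 4) → 0 H
  atom 10: C, bond orders sum to 4 (valence 4) → 0 H
  atom 11: C, bond orders sum to 3 (valence 4) → 1 H
  atom 12: C, bond orders sum to 3 (valence 4) → 1 H
  atom 13: C, bond orders sum to 3 (valence 4) → 1 H
  atom 14: C, bond orders sum to 3 (valence 4) → 1 H
  atom 15: C, bond orders sum to 3 (valence 4) → 1 H
Totals → C:11, H:8, F:3, N:1.
In Hill order: C11H8F3N.

C11H8F3N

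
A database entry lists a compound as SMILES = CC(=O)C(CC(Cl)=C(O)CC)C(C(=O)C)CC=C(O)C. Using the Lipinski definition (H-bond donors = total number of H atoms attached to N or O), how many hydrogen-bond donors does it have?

Donors: find every N or O and count the H atoms it carries.
  atom 3 (O): bond orders sum to 2 → 0 H
  atom 9 (O): bond orders sum to 1 → 1 H
  atom 14 (O): bond orders sum to 2 → 0 H
  atom 19 (O): bond orders sum to 1 → 1 H
Lipinski HBD = 2.

2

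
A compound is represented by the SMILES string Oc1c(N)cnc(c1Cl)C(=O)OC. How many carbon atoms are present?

Count every carbon token in the SMILES (each C, including those in ring-closure positions and inside branches).
Carbon count: 7.

7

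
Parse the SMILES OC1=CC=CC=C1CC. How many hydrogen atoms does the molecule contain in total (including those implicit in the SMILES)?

10

Walk through each heavy atom and fill implicit hydrogens from standard valence (C 4, N 3, O 2, S 2, halogen 1):
  atom 1: O, bond orders sum to 1 (valence 2) → 1 H
  atom 2: C, bond orders sum to 4 (valence 4) → 0 H
  atom 3: C, bond orders sum to 3 (valence 4) → 1 H
  atom 4: C, bond orders sum to 3 (valence 4) → 1 H
  atom 5: C, bond orders sum to 3 (valence 4) → 1 H
  atom 6: C, bond orders sum to 3 (valence 4) → 1 H
  atom 7: C, bond orders sum to 4 (valence 4) → 0 H
  atom 8: C, bond orders sum to 2 (valence 4) → 2 H
  atom 9: C, bond orders sum to 1 (valence 4) → 3 H
Total hydrogens: 10.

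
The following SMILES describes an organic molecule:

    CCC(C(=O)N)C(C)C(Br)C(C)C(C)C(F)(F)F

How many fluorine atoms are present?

3

Scan the SMILES for F atoms (remember two-letter symbols like Cl and Br are single atoms).
Fluorine count: 3.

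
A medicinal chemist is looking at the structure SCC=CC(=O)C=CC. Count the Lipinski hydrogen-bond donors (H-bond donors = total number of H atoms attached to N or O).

0

Donors: find every N or O and count the H atoms it carries.
  atom 6 (O): bond orders sum to 2 → 0 H
Lipinski HBD = 0.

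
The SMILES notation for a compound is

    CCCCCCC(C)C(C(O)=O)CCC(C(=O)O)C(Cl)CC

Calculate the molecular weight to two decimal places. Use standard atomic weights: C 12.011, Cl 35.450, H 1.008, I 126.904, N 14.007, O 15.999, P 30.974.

334.88 g/mol

First, the molecular formula is C17H31ClO4 (counting implicit H from valence).
  C: 17 × 12.011 = 204.187
  Cl: 1 × 35.450 = 35.450
  H: 31 × 1.008 = 31.248
  O: 4 × 15.999 = 63.996
Sum: 17×12.011 + 1×35.450 + 31×1.008 + 4×15.999 = 334.881 → 334.88 g/mol.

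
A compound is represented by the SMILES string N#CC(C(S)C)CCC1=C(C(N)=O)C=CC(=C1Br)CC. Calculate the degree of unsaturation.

Degree of unsaturation = (number of rings) + (number of π bonds).
Ring closures in the SMILES: 1.
π bonds: 4 double bonds (each 1 DoU), 1 triple bond (each 2 DoU) → 6 DoU from unsaturation.
Total DoU = 1 + 6 = 7.

7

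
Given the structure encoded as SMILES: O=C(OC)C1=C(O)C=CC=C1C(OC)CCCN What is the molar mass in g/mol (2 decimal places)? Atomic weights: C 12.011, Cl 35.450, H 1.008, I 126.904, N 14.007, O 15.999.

253.30 g/mol

First, the molecular formula is C13H19NO4 (counting implicit H from valence).
  C: 13 × 12.011 = 156.143
  H: 19 × 1.008 = 19.152
  N: 1 × 14.007 = 14.007
  O: 4 × 15.999 = 63.996
Sum: 13×12.011 + 19×1.008 + 1×14.007 + 4×15.999 = 253.298 → 253.30 g/mol.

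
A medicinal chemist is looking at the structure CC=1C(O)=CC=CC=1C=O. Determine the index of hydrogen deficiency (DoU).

5

Degree of unsaturation = (number of rings) + (number of π bonds).
Ring closures in the SMILES: 1.
π bonds: 4 double bonds (each 1 DoU) → 4 DoU from unsaturation.
Total DoU = 1 + 4 = 5.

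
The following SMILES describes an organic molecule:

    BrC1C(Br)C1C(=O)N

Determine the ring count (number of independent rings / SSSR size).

1

In SMILES, each pair of matching ring-closure digits denotes one ring-closing bond; the number of such bonds equals the number of independent rings.
Ring-closure bonds here: 1.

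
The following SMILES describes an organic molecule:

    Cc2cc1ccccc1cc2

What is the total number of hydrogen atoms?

Walk through each heavy atom and fill implicit hydrogens from standard valence (C 4, N 3, O 2, S 2, halogen 1); for lowercase aromatic atoms, an aromatic c carries 1 H when it has two neighbours and 0 H with three, and aromatic n carries 0 H:
  atom 1: C, bond orders sum to 1 (valence 4) → 3 H
  atom 2: aromatic c, 3 neighbours → 0 H
  atom 3: aromatic c, 2 neighbours → 1 H
  atom 4: aromatic c, 3 neighbours → 0 H
  atom 5: aromatic c, 2 neighbours → 1 H
  atom 6: aromatic c, 2 neighbours → 1 H
  atom 7: aromatic c, 2 neighbours → 1 H
  atom 8: aromatic c, 2 neighbours → 1 H
  atom 9: aromatic c, 3 neighbours → 0 H
  atom 10: aromatic c, 2 neighbours → 1 H
  atom 11: aromatic c, 2 neighbours → 1 H
Total hydrogens: 10.

10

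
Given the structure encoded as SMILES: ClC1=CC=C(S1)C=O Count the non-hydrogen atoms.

Every atom symbol written in the SMILES (organic subset) is one heavy atom; implicit H are not written.
Heavy atoms by element → C:5, Cl:1, O:1, S:1.
Total: 8.

8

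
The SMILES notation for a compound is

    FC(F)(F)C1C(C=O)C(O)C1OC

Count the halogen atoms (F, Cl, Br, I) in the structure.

Halogen atoms appear at heavy-atom positions 1, 3, 4 (3×F).
Other groups present: 1 aldehyde, 1 ether, 1 hydroxyl.
Halogen count: 3.

3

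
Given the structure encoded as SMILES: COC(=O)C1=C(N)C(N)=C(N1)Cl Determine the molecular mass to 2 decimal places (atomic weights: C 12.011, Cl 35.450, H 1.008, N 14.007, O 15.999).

189.60 g/mol

First, the molecular formula is C6H8ClN3O2 (counting implicit H from valence).
  C: 6 × 12.011 = 72.066
  Cl: 1 × 35.450 = 35.450
  H: 8 × 1.008 = 8.064
  N: 3 × 14.007 = 42.021
  O: 2 × 15.999 = 31.998
Sum: 6×12.011 + 1×35.450 + 8×1.008 + 3×14.007 + 2×15.999 = 189.599 → 189.60 g/mol.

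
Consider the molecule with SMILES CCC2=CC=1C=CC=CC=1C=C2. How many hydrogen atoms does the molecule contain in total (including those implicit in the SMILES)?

12

Walk through each heavy atom and fill implicit hydrogens from standard valence (C 4, N 3, O 2, S 2, halogen 1):
  atom 1: C, bond orders sum to 1 (valence 4) → 3 H
  atom 2: C, bond orders sum to 2 (valence 4) → 2 H
  atom 3: C, bond orders sum to 4 (valence 4) → 0 H
  atom 4: C, bond orders sum to 3 (valence 4) → 1 H
  atom 5: C, bond orders sum to 4 (valence 4) → 0 H
  atom 6: C, bond orders sum to 3 (valence 4) → 1 H
  atom 7: C, bond orders sum to 3 (valence 4) → 1 H
  atom 8: C, bond orders sum to 3 (valence 4) → 1 H
  atom 9: C, bond orders sum to 3 (valence 4) → 1 H
  atom 10: C, bond orders sum to 4 (valence 4) → 0 H
  atom 11: C, bond orders sum to 3 (valence 4) → 1 H
  atom 12: C, bond orders sum to 3 (valence 4) → 1 H
Total hydrogens: 12.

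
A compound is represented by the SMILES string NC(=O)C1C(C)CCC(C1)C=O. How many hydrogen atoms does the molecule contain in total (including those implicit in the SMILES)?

Walk through each heavy atom and fill implicit hydrogens from standard valence (C 4, N 3, O 2, S 2, halogen 1):
  atom 1: N, bond orders sum to 1 (valence 3) → 2 H
  atom 2: C, bond orders sum to 4 (valence 4) → 0 H
  atom 3: O, bond orders sum to 2 (valence 2) → 0 H
  atom 4: C, bond orders sum to 3 (valence 4) → 1 H
  atom 5: C, bond orders sum to 3 (valence 4) → 1 H
  atom 6: C, bond orders sum to 1 (valence 4) → 3 H
  atom 7: C, bond orders sum to 2 (valence 4) → 2 H
  atom 8: C, bond orders sum to 2 (valence 4) → 2 H
  atom 9: C, bond orders sum to 3 (valence 4) → 1 H
  atom 10: C, bond orders sum to 2 (valence 4) → 2 H
  atom 11: C, bond orders sum to 3 (valence 4) → 1 H
  atom 12: O, bond orders sum to 2 (valence 2) → 0 H
Total hydrogens: 15.

15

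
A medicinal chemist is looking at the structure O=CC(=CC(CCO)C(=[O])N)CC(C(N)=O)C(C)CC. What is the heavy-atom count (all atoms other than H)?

20

Every atom symbol written in the SMILES (organic subset) is one heavy atom; implicit H are not written.
Heavy atoms by element → C:14, N:2, O:4.
Total: 20.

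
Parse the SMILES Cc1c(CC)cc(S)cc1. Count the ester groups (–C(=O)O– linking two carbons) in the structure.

0

Scan the SMILES for the ester motif — none present.
Groups that are present: 1 thiol.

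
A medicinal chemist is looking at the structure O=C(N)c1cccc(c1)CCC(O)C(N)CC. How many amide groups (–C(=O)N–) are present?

The amide motif appears at heavy-atom position 2 in the SMILES.
Other groups present: 1 hydroxyl, 1 primary amine.
Amide count: 1.

1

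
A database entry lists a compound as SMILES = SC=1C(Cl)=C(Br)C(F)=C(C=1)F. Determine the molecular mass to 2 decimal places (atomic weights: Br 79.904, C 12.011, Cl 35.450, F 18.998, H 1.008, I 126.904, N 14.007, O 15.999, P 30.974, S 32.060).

First, the molecular formula is C6H2BrClF2S (counting implicit H from valence).
  Br: 1 × 79.904 = 79.904
  C: 6 × 12.011 = 72.066
  Cl: 1 × 35.450 = 35.450
  F: 2 × 18.998 = 37.996
  H: 2 × 1.008 = 2.016
  S: 1 × 32.060 = 32.060
Sum: 1×79.904 + 6×12.011 + 1×35.450 + 2×18.998 + 2×1.008 + 1×32.060 = 259.492 → 259.49 g/mol.

259.49 g/mol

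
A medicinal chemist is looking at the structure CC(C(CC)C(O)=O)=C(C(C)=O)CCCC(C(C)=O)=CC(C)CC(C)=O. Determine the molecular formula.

C21H32O5

Walk through each heavy atom and fill implicit hydrogens from standard valence (C 4, N 3, O 2, S 2, halogen 1):
  atom 1: C, bond orders sum to 1 (valence 4) → 3 H
  atom 2: C, bond orders sum to 4 (valence 4) → 0 H
  atom 3: C, bond orders sum to 3 (valence 4) → 1 H
  atom 4: C, bond orders sum to 2 (valence 4) → 2 H
  atom 5: C, bond orders sum to 1 (valence 4) → 3 H
  atom 6: C, bond orders sum to 4 (valence 4) → 0 H
  atom 7: O, bond orders sum to 1 (valence 2) → 1 H
  atom 8: O, bond orders sum to 2 (valence 2) → 0 H
  atom 9: C, bond orders sum to 4 (valence 4) → 0 H
  atom 10: C, bond orders sum to 4 (valence 4) → 0 H
  atom 11: C, bond orders sum to 1 (valence 4) → 3 H
  atom 12: O, bond orders sum to 2 (valence 2) → 0 H
  atom 13: C, bond orders sum to 2 (valence 4) → 2 H
  atom 14: C, bond orders sum to 2 (valence 4) → 2 H
  atom 15: C, bond orders sum to 2 (valence 4) → 2 H
  atom 16: C, bond orders sum to 4 (valence 4) → 0 H
  atom 17: C, bond orders sum to 4 (valence 4) → 0 H
  atom 18: C, bond orders sum to 1 (valence 4) → 3 H
  atom 19: O, bond orders sum to 2 (valence 2) → 0 H
  atom 20: C, bond orders sum to 3 (valence 4) → 1 H
  atom 21: C, bond orders sum to 3 (valence 4) → 1 H
  atom 22: C, bond orders sum to 1 (valence 4) → 3 H
  atom 23: C, bond orders sum to 2 (valence 4) → 2 H
  atom 24: C, bond orders sum to 4 (valence 4) → 0 H
  atom 25: C, bond orders sum to 1 (valence 4) → 3 H
  atom 26: O, bond orders sum to 2 (valence 2) → 0 H
Totals → C:21, H:32, O:5.
In Hill order: C21H32O5.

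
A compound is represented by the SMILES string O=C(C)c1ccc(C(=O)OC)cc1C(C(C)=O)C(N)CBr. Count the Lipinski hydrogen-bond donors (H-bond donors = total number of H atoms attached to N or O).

2

Donors: find every N or O and count the H atoms it carries.
  atom 1 (O): bond orders sum to 2 → 0 H
  atom 9 (O): bond orders sum to 2 → 0 H
  atom 10 (O): bond orders sum to 2 → 0 H
  atom 17 (O): bond orders sum to 2 → 0 H
  atom 19 (N): bond orders sum to 1 → 2 H
Lipinski HBD = 2.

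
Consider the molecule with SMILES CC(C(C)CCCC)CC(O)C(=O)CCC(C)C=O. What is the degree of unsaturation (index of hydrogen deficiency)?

Degree of unsaturation = (number of rings) + (number of π bonds).
Ring closures in the SMILES: 0.
π bonds: 2 double bonds (each 1 DoU) → 2 DoU from unsaturation.
Total DoU = 0 + 2 = 2.

2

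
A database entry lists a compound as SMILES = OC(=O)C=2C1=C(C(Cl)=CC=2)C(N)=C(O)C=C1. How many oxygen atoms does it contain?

3

Scan the SMILES for O atoms (remember two-letter symbols like Cl and Br are single atoms).
Oxygen count: 3.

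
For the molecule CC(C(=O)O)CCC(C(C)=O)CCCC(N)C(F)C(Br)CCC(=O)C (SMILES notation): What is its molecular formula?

C18H31BrFNO4

Walk through each heavy atom and fill implicit hydrogens from standard valence (C 4, N 3, O 2, S 2, halogen 1):
  atom 1: C, bond orders sum to 1 (valence 4) → 3 H
  atom 2: C, bond orders sum to 3 (valence 4) → 1 H
  atom 3: C, bond orders sum to 4 (valence 4) → 0 H
  atom 4: O, bond orders sum to 2 (valence 2) → 0 H
  atom 5: O, bond orders sum to 1 (valence 2) → 1 H
  atom 6: C, bond orders sum to 2 (valence 4) → 2 H
  atom 7: C, bond orders sum to 2 (valence 4) → 2 H
  atom 8: C, bond orders sum to 3 (valence 4) → 1 H
  atom 9: C, bond orders sum to 4 (valence 4) → 0 H
  atom 10: C, bond orders sum to 1 (valence 4) → 3 H
  atom 11: O, bond orders sum to 2 (valence 2) → 0 H
  atom 12: C, bond orders sum to 2 (valence 4) → 2 H
  atom 13: C, bond orders sum to 2 (valence 4) → 2 H
  atom 14: C, bond orders sum to 2 (valence 4) → 2 H
  atom 15: C, bond orders sum to 3 (valence 4) → 1 H
  atom 16: N, bond orders sum to 1 (valence 3) → 2 H
  atom 17: C, bond orders sum to 3 (valence 4) → 1 H
  atom 18: F (halogen, monovalent) → 0 H
  atom 19: C, bond orders sum to 3 (valence 4) → 1 H
  atom 20: Br (halogen, monovalent) → 0 H
  atom 21: C, bond orders sum to 2 (valence 4) → 2 H
  atom 22: C, bond orders sum to 2 (valence 4) → 2 H
  atom 23: C, bond orders sum to 4 (valence 4) → 0 H
  atom 24: O, bond orders sum to 2 (valence 2) → 0 H
  atom 25: C, bond orders sum to 1 (valence 4) → 3 H
Totals → C:18, H:31, Br:1, F:1, N:1, O:4.
In Hill order: C18H31BrFNO4.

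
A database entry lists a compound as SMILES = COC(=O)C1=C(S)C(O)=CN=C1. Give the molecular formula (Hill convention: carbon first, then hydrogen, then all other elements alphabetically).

Walk through each heavy atom and fill implicit hydrogens from standard valence (C 4, N 3, O 2, S 2, halogen 1):
  atom 1: C, bond orders sum to 1 (valence 4) → 3 H
  atom 2: O, bond orders sum to 2 (valence 2) → 0 H
  atom 3: C, bond orders sum to 4 (valence 4) → 0 H
  atom 4: O, bond orders sum to 2 (valence 2) → 0 H
  atom 5: C, bond orders sum to 4 (valence 4) → 0 H
  atom 6: C, bond orders sum to 4 (valence 4) → 0 H
  atom 7: S, bond orders sum to 1 (valence 2) → 1 H
  atom 8: C, bond orders sum to 4 (valence 4) → 0 H
  atom 9: O, bond orders sum to 1 (valence 2) → 1 H
  atom 10: C, bond orders sum to 3 (valence 4) → 1 H
  atom 11: N, bond orders sum to 3 (valence 3) → 0 H
  atom 12: C, bond orders sum to 3 (valence 4) → 1 H
Totals → C:7, H:7, N:1, O:3, S:1.

C7H7NO3S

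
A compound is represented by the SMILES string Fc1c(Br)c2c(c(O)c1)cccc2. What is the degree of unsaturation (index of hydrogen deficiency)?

Molecular formula: C10H6BrFO.
DoU = (2C + 2 + N − H − X) / 2, where X is the halogen count and O/S are ignored.
    = (2·10 + 2 + 0 − 6 − 2) / 2 = 14 / 2 = 7.

7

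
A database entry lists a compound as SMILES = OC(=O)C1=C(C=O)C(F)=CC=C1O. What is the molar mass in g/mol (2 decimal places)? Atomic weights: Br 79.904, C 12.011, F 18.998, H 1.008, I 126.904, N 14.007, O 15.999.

First, the molecular formula is C8H5FO4 (counting implicit H from valence).
  C: 8 × 12.011 = 96.088
  F: 1 × 18.998 = 18.998
  H: 5 × 1.008 = 5.040
  O: 4 × 15.999 = 63.996
Sum: 8×12.011 + 1×18.998 + 5×1.008 + 4×15.999 = 184.122 → 184.12 g/mol.

184.12 g/mol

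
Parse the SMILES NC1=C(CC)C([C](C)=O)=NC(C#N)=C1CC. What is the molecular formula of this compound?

C12H15N3O

Walk through each heavy atom and fill implicit hydrogens from standard valence (C 4, N 3, O 2, S 2, halogen 1):
  atom 1: N, bond orders sum to 1 (valence 3) → 2 H
  atom 2: C, bond orders sum to 4 (valence 4) → 0 H
  atom 3: C, bond orders sum to 4 (valence 4) → 0 H
  atom 4: C, bond orders sum to 2 (valence 4) → 2 H
  atom 5: C, bond orders sum to 1 (valence 4) → 3 H
  atom 6: C, bond orders sum to 4 (valence 4) → 0 H
  atom 7: C with explicit H count 0
  atom 8: C, bond orders sum to 1 (valence 4) → 3 H
  atom 9: O, bond orders sum to 2 (valence 2) → 0 H
  atom 10: N, bond orders sum to 3 (valence 3) → 0 H
  atom 11: C, bond orders sum to 4 (valence 4) → 0 H
  atom 12: C, bond orders sum to 4 (valence 4) → 0 H
  atom 13: N, bond orders sum to 3 (valence 3) → 0 H
  atom 14: C, bond orders sum to 4 (valence 4) → 0 H
  atom 15: C, bond orders sum to 2 (valence 4) → 2 H
  atom 16: C, bond orders sum to 1 (valence 4) → 3 H
Totals → C:12, H:15, N:3, O:1.
In Hill order: C12H15N3O.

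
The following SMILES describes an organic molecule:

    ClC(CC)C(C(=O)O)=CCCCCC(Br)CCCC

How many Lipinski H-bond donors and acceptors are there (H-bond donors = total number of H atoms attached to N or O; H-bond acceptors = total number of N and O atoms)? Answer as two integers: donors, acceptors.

Donors: find every N or O and count the H atoms it carries.
  atom 7 (O): bond orders sum to 2 → 0 H
  atom 8 (O): bond orders sum to 1 → 1 H
Lipinski HBD = 1.
Acceptors: N atoms = 0, O atoms = 2 → HBA = 2.

1, 2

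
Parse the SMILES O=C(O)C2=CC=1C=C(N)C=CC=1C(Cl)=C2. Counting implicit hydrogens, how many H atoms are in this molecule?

Walk through each heavy atom and fill implicit hydrogens from standard valence (C 4, N 3, O 2, S 2, halogen 1):
  atom 1: O, bond orders sum to 2 (valence 2) → 0 H
  atom 2: C, bond orders sum to 4 (valence 4) → 0 H
  atom 3: O, bond orders sum to 1 (valence 2) → 1 H
  atom 4: C, bond orders sum to 4 (valence 4) → 0 H
  atom 5: C, bond orders sum to 3 (valence 4) → 1 H
  atom 6: C, bond orders sum to 4 (valence 4) → 0 H
  atom 7: C, bond orders sum to 3 (valence 4) → 1 H
  atom 8: C, bond orders sum to 4 (valence 4) → 0 H
  atom 9: N, bond orders sum to 1 (valence 3) → 2 H
  atom 10: C, bond orders sum to 3 (valence 4) → 1 H
  atom 11: C, bond orders sum to 3 (valence 4) → 1 H
  atom 12: C, bond orders sum to 4 (valence 4) → 0 H
  atom 13: C, bond orders sum to 4 (valence 4) → 0 H
  atom 14: Cl (halogen, monovalent) → 0 H
  atom 15: C, bond orders sum to 3 (valence 4) → 1 H
Total hydrogens: 8.

8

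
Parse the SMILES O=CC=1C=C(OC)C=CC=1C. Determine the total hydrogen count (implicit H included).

10

Walk through each heavy atom and fill implicit hydrogens from standard valence (C 4, N 3, O 2, S 2, halogen 1):
  atom 1: O, bond orders sum to 2 (valence 2) → 0 H
  atom 2: C, bond orders sum to 3 (valence 4) → 1 H
  atom 3: C, bond orders sum to 4 (valence 4) → 0 H
  atom 4: C, bond orders sum to 3 (valence 4) → 1 H
  atom 5: C, bond orders sum to 4 (valence 4) → 0 H
  atom 6: O, bond orders sum to 2 (valence 2) → 0 H
  atom 7: C, bond orders sum to 1 (valence 4) → 3 H
  atom 8: C, bond orders sum to 3 (valence 4) → 1 H
  atom 9: C, bond orders sum to 3 (valence 4) → 1 H
  atom 10: C, bond orders sum to 4 (valence 4) → 0 H
  atom 11: C, bond orders sum to 1 (valence 4) → 3 H
Total hydrogens: 10.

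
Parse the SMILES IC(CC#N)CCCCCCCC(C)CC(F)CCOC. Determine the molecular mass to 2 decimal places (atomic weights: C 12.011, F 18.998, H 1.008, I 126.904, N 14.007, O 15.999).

First, the molecular formula is C17H31FINO (counting implicit H from valence).
  C: 17 × 12.011 = 204.187
  F: 1 × 18.998 = 18.998
  H: 31 × 1.008 = 31.248
  I: 1 × 126.904 = 126.904
  N: 1 × 14.007 = 14.007
  O: 1 × 15.999 = 15.999
Sum: 17×12.011 + 1×18.998 + 31×1.008 + 1×126.904 + 1×14.007 + 1×15.999 = 411.343 → 411.34 g/mol.

411.34 g/mol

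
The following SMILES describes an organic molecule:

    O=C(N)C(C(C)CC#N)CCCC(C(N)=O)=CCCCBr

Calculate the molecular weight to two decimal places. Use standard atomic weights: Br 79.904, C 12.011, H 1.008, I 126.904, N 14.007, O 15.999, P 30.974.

358.28 g/mol

First, the molecular formula is C15H24BrN3O2 (counting implicit H from valence).
  Br: 1 × 79.904 = 79.904
  C: 15 × 12.011 = 180.165
  H: 24 × 1.008 = 24.192
  N: 3 × 14.007 = 42.021
  O: 2 × 15.999 = 31.998
Sum: 1×79.904 + 15×12.011 + 24×1.008 + 3×14.007 + 2×15.999 = 358.280 → 358.28 g/mol.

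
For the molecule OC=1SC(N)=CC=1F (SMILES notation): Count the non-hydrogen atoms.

Every atom symbol written in the SMILES (organic subset) is one heavy atom; implicit H are not written.
Heavy atoms by element → C:4, F:1, N:1, O:1, S:1.
Total: 8.

8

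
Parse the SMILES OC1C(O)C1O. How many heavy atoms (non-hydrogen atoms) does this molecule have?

6

Every atom symbol written in the SMILES (organic subset) is one heavy atom; implicit H are not written.
Heavy atoms by element → C:3, O:3.
Total: 6.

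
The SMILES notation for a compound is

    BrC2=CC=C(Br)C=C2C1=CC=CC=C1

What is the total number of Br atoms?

2

Scan the SMILES for Br atoms (remember two-letter symbols like Cl and Br are single atoms).
Bromine count: 2.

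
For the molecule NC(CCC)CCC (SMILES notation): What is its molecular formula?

Walk through each heavy atom and fill implicit hydrogens from standard valence (C 4, N 3, O 2, S 2, halogen 1):
  atom 1: N, bond orders sum to 1 (valence 3) → 2 H
  atom 2: C, bond orders sum to 3 (valence 4) → 1 H
  atom 3: C, bond orders sum to 2 (valence 4) → 2 H
  atom 4: C, bond orders sum to 2 (valence 4) → 2 H
  atom 5: C, bond orders sum to 1 (valence 4) → 3 H
  atom 6: C, bond orders sum to 2 (valence 4) → 2 H
  atom 7: C, bond orders sum to 2 (valence 4) → 2 H
  atom 8: C, bond orders sum to 1 (valence 4) → 3 H
Totals → C:7, H:17, N:1.
In Hill order: C7H17N.

C7H17N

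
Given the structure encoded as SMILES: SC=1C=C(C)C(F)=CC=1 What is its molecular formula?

C7H7FS

Walk through each heavy atom and fill implicit hydrogens from standard valence (C 4, N 3, O 2, S 2, halogen 1):
  atom 1: S, bond orders sum to 1 (valence 2) → 1 H
  atom 2: C, bond orders sum to 4 (valence 4) → 0 H
  atom 3: C, bond orders sum to 3 (valence 4) → 1 H
  atom 4: C, bond orders sum to 4 (valence 4) → 0 H
  atom 5: C, bond orders sum to 1 (valence 4) → 3 H
  atom 6: C, bond orders sum to 4 (valence 4) → 0 H
  atom 7: F (halogen, monovalent) → 0 H
  atom 8: C, bond orders sum to 3 (valence 4) → 1 H
  atom 9: C, bond orders sum to 3 (valence 4) → 1 H
Totals → C:7, H:7, F:1, S:1.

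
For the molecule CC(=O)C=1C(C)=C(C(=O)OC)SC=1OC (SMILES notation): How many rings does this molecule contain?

1

In SMILES, each pair of matching ring-closure digits denotes one ring-closing bond; the number of such bonds equals the number of independent rings.
Ring-closure bonds here: 1.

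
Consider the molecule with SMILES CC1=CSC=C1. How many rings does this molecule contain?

In SMILES, each pair of matching ring-closure digits denotes one ring-closing bond; the number of such bonds equals the number of independent rings.
Ring-closure bonds here: 1.

1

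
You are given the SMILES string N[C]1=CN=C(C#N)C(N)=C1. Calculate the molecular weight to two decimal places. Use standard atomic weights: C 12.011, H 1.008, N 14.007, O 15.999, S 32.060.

134.14 g/mol

First, the molecular formula is C6H6N4 (counting implicit H from valence).
  C: 6 × 12.011 = 72.066
  H: 6 × 1.008 = 6.048
  N: 4 × 14.007 = 56.028
Sum: 6×12.011 + 6×1.008 + 4×14.007 = 134.142 → 134.14 g/mol.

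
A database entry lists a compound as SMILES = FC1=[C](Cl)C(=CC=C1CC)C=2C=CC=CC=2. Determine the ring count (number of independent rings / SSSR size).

2

In SMILES, each pair of matching ring-closure digits denotes one ring-closing bond; the number of such bonds equals the number of independent rings.
Ring-closure bonds here: 2.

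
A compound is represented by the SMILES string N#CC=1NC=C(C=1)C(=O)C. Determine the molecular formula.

C7H6N2O

Walk through each heavy atom and fill implicit hydrogens from standard valence (C 4, N 3, O 2, S 2, halogen 1):
  atom 1: N, bond orders sum to 3 (valence 3) → 0 H
  atom 2: C, bond orders sum to 4 (valence 4) → 0 H
  atom 3: C, bond orders sum to 4 (valence 4) → 0 H
  atom 4: N, bond orders sum to 2 (valence 3) → 1 H
  atom 5: C, bond orders sum to 3 (valence 4) → 1 H
  atom 6: C, bond orders sum to 4 (valence 4) → 0 H
  atom 7: C, bond orders sum to 3 (valence 4) → 1 H
  atom 8: C, bond orders sum to 4 (valence 4) → 0 H
  atom 9: O, bond orders sum to 2 (valence 2) → 0 H
  atom 10: C, bond orders sum to 1 (valence 4) → 3 H
Totals → C:7, H:6, N:2, O:1.
In Hill order: C7H6N2O.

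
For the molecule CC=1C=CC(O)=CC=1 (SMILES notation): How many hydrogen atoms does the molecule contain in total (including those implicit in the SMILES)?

Walk through each heavy atom and fill implicit hydrogens from standard valence (C 4, N 3, O 2, S 2, halogen 1):
  atom 1: C, bond orders sum to 1 (valence 4) → 3 H
  atom 2: C, bond orders sum to 4 (valence 4) → 0 H
  atom 3: C, bond orders sum to 3 (valence 4) → 1 H
  atom 4: C, bond orders sum to 3 (valence 4) → 1 H
  atom 5: C, bond orders sum to 4 (valence 4) → 0 H
  atom 6: O, bond orders sum to 1 (valence 2) → 1 H
  atom 7: C, bond orders sum to 3 (valence 4) → 1 H
  atom 8: C, bond orders sum to 3 (valence 4) → 1 H
Total hydrogens: 8.

8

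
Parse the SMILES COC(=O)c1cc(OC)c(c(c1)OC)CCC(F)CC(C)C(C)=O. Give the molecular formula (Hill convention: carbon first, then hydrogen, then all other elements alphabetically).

Walk through each heavy atom and fill implicit hydrogens from standard valence (C 4, N 3, O 2, S 2, halogen 1); for lowercase aromatic atoms, an aromatic c carries 1 H when it has two neighbours and 0 H with three, and aromatic n carries 0 H:
  atom 1: C, bond orders sum to 1 (valence 4) → 3 H
  atom 2: O, bond orders sum to 2 (valence 2) → 0 H
  atom 3: C, bond orders sum to 4 (valence 4) → 0 H
  atom 4: O, bond orders sum to 2 (valence 2) → 0 H
  atom 5: aromatic c, 3 neighbours → 0 H
  atom 6: aromatic c, 2 neighbours → 1 H
  atom 7: aromatic c, 3 neighbours → 0 H
  atom 8: O, bond orders sum to 2 (valence 2) → 0 H
  atom 9: C, bond orders sum to 1 (valence 4) → 3 H
  atom 10: aromatic c, 3 neighbours → 0 H
  atom 11: aromatic c, 3 neighbours → 0 H
  atom 12: aromatic c, 2 neighbours → 1 H
  atom 13: O, bond orders sum to 2 (valence 2) → 0 H
  atom 14: C, bond orders sum to 1 (valence 4) → 3 H
  atom 15: C, bond orders sum to 2 (valence 4) → 2 H
  atom 16: C, bond orders sum to 2 (valence 4) → 2 H
  atom 17: C, bond orders sum to 3 (valence 4) → 1 H
  atom 18: F (halogen, monovalent) → 0 H
  atom 19: C, bond orders sum to 2 (valence 4) → 2 H
  atom 20: C, bond orders sum to 3 (valence 4) → 1 H
  atom 21: C, bond orders sum to 1 (valence 4) → 3 H
  atom 22: C, bond orders sum to 4 (valence 4) → 0 H
  atom 23: C, bond orders sum to 1 (valence 4) → 3 H
  atom 24: O, bond orders sum to 2 (valence 2) → 0 H
Totals → C:18, H:25, F:1, O:5.

C18H25FO5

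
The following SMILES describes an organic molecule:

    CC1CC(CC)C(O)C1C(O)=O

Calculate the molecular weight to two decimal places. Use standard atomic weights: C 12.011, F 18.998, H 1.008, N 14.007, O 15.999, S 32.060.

First, the molecular formula is C9H16O3 (counting implicit H from valence).
  C: 9 × 12.011 = 108.099
  H: 16 × 1.008 = 16.128
  O: 3 × 15.999 = 47.997
Sum: 9×12.011 + 16×1.008 + 3×15.999 = 172.224 → 172.22 g/mol.

172.22 g/mol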